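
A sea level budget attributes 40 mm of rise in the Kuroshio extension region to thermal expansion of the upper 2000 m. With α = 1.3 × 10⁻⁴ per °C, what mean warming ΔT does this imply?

ΔT = Δh/(αH) = 0.04 / (1.3×10⁻⁴ × 2000) ≈ 0.1538 °C

about 0.154 °C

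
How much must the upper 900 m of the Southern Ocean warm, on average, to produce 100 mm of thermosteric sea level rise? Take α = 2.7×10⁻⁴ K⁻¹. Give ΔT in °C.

about 0.412 °C

ΔT = Δh/(αH) = 0.1 / (2.7×10⁻⁴ × 900) ≈ 0.4115 °C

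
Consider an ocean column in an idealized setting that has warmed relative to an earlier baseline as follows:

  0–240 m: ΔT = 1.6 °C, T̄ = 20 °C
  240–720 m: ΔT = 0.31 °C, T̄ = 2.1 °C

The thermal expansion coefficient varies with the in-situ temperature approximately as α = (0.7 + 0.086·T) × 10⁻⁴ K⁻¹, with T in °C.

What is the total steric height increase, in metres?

Layer 1: α = (0.7 + 0.086×20)×10⁻⁴ = 2.42×10⁻⁴ K⁻¹
Layer 2: α = (0.7 + 0.086×2.1)×10⁻⁴ = 0.8806×10⁻⁴ K⁻¹
Layer 1: 2.42×10⁻⁴ × 240 × 1.6 = 0.092928 m
Layer 2: 480 × 0.8806×10⁻⁴ × 0.31 = 0.013103328 m
Δh = 0.092928 + 0.013103328 = 0.106031328 m

Δh = 0.106 m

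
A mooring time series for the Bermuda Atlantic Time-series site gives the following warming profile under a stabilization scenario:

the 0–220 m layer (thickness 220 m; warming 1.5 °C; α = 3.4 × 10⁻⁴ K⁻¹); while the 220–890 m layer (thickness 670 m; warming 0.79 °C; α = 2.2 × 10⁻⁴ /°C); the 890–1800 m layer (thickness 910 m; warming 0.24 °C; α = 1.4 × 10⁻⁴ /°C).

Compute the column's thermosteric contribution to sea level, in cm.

Δh ≈ 25.9 cm

1.5 × 220 × 3.4×10⁻⁴ = 0.11220 m
670 × 0.79 × 2.2×10⁻⁴ = 0.116446 m
890–1800 m: 0.24 × 1.4×10⁻⁴ × 910 = 0.030576 m
Δh = 0.11220 + 0.116446 + 0.030576 = 0.259222 m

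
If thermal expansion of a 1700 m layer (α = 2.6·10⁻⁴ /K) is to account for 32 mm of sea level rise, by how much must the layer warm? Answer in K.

ΔT = Δh/(αH) = 0.032 / (2.6×10⁻⁴ × 1700) ≈ 0.07240 K

about 0.072 K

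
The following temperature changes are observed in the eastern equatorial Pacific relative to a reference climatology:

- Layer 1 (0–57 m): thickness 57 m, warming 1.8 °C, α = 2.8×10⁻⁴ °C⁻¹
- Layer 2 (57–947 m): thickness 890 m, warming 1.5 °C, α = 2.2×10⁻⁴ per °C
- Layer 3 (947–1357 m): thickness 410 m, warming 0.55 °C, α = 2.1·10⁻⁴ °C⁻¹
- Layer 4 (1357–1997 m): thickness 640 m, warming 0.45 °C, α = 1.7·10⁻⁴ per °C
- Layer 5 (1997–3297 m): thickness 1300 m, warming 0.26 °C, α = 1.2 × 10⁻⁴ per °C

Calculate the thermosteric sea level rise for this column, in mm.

Δh ≈ 459 mm

Layer 1: 2.8×10⁻⁴ × 1.8 × 57 = 0.028728 m
1.5 × 2.2×10⁻⁴ × 890 = 0.29370 m
Layer 3: 2.1×10⁻⁴ × 0.55 × 410 = 0.047355 m
Layer 4: 640 × 1.7×10⁻⁴ × 0.45 = 0.04896 m
0.26 × 1300 × 1.2×10⁻⁴ = 0.04056 m
Δh = 0.028728 + 0.29370 + 0.047355 + 0.04896 + 0.04056 = 0.459303 m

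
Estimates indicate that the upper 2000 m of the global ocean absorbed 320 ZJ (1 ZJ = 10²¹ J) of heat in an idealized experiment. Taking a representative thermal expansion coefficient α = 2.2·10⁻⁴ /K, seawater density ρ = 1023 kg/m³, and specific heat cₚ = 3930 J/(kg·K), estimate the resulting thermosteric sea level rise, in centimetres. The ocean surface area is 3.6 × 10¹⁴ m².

Per unit area: Q = 320×10²¹ / (3.6×10¹⁴) ≈ 8.889×10⁸ J/m²
Δh = αQ/(ρcₚ) = 2.2×10⁻⁴ × 8.889×10⁸ / (1023 × 3930) ≈ 0.048642 m

Δh = 4.9 cm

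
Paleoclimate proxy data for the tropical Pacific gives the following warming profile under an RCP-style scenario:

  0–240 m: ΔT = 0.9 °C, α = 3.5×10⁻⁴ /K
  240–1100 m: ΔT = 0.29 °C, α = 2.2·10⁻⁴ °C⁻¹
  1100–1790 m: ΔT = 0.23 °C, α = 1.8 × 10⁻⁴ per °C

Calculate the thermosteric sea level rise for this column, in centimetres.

Δh = 15.9 cm

0–240 m: 3.5×10⁻⁴ × 0.9 × 240 = 0.07560 m
Layer 2: 2.2×10⁻⁴ × 0.29 × 860 = 0.054868 m
1100–1790 m: 1.8×10⁻⁴ × 690 × 0.23 = 0.028566 m
Δh = 0.07560 + 0.054868 + 0.028566 = 0.159034 m ≈ 15.9 cm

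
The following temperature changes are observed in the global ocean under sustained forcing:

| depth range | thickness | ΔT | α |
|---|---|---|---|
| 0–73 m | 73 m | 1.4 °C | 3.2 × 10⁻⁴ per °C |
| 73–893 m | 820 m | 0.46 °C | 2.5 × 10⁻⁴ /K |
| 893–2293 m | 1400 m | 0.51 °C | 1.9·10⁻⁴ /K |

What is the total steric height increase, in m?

0–73 m: 3.2×10⁻⁴ × 1.4 × 73 = 0.032704 m
73–893 m: 2.5×10⁻⁴ × 820 × 0.46 = 0.09430 m
Layer 3: 0.51 × 1400 × 1.9×10⁻⁴ = 0.13566 m
Δh = 0.032704 + 0.09430 + 0.13566 = 0.262664 m

Δh = 0.263 m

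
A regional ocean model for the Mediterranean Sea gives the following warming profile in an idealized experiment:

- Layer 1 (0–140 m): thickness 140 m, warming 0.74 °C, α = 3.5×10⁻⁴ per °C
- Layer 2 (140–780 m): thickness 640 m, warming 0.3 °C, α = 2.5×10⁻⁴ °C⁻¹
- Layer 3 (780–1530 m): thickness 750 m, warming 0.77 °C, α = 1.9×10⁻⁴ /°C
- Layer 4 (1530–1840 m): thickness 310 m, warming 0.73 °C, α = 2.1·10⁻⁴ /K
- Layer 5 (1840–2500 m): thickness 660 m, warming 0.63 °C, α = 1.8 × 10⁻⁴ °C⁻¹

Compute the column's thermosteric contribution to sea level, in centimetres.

0.74 × 3.5×10⁻⁴ × 140 = 0.03626 m
Layer 2: 2.5×10⁻⁴ × 640 × 0.3 = 0.04800 m
750 × 1.9×10⁻⁴ × 0.77 = 0.109725 m
1530–1840 m: 2.1×10⁻⁴ × 0.73 × 310 = 0.047523 m
0.63 × 660 × 1.8×10⁻⁴ = 0.074844 m
Δh = 0.03626 + 0.04800 + 0.109725 + 0.047523 + 0.074844 = 0.316352 m ≈ 32 cm

32 cm of thermosteric rise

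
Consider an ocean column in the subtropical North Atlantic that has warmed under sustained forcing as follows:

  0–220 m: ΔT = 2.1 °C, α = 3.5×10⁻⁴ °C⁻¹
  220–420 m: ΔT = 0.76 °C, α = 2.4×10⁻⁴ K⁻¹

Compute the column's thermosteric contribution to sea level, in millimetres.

0–220 m: 2.1 × 220 × 3.5×10⁻⁴ = 0.16170 m
Layer 2: 0.76 × 200 × 2.4×10⁻⁴ = 0.03648 m
Δh = 0.16170 + 0.03648 = 0.19818 m ≈ 198 mm

198 mm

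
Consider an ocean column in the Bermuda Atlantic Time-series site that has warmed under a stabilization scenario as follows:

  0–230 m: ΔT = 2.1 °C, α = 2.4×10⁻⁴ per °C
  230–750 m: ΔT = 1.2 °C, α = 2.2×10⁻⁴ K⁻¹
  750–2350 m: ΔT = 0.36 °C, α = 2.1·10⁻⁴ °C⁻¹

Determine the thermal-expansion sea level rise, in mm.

Layer 1: 2.4×10⁻⁴ × 230 × 2.1 = 0.11592 m
520 × 2.2×10⁻⁴ × 1.2 = 0.13728 m
750–2350 m: 2.1×10⁻⁴ × 0.36 × 1600 = 0.12096 m
Δh = 0.11592 + 0.13728 + 0.12096 = 0.37416 m

374 mm of thermosteric rise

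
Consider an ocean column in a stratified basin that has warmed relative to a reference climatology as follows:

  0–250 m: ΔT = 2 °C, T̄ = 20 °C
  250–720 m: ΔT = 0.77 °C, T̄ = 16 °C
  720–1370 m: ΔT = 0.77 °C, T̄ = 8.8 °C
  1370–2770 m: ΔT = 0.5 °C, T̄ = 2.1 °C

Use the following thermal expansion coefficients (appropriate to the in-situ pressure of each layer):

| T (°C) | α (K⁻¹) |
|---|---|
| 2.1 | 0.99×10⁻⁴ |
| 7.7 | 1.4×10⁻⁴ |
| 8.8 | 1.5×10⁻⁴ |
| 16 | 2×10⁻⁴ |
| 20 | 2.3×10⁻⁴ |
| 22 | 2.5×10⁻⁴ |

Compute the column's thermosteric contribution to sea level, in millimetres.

Layer 1 at 20 °C → α = 2.3×10⁻⁴ K⁻¹
Layer 2 at 16 °C → α = 2×10⁻⁴ K⁻¹
Layer 3 at 8.8 °C → α = 1.5×10⁻⁴ K⁻¹
Layer 4 at 2.1 °C → α = 0.99×10⁻⁴ K⁻¹
0–250 m: 2 × 2.3×10⁻⁴ × 250 = 0.11500 m
Layer 2: 2×10⁻⁴ × 470 × 0.77 = 0.07238 m
720–1370 m: 0.77 × 1.5×10⁻⁴ × 650 = 0.075075 m
Layer 4: 1400 × 0.99×10⁻⁴ × 0.5 = 0.06930 m
Δh = 0.11500 + 0.07238 + 0.075075 + 0.06930 = 0.331755 m ≈ 330 mm

330 mm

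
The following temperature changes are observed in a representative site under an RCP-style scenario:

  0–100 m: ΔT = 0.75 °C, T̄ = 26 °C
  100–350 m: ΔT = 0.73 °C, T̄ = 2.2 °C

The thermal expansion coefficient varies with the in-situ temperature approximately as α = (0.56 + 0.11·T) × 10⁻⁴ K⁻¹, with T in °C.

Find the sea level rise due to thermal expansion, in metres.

Layer 1: α = (0.56 + 0.11×26)×10⁻⁴ = 3.42×10⁻⁴ K⁻¹
Layer 2: α = (0.56 + 0.11×2.2)×10⁻⁴ = 0.802×10⁻⁴ K⁻¹
0–100 m: 3.42×10⁻⁴ × 100 × 0.75 = 0.02565 m
Layer 2: 0.802×10⁻⁴ × 250 × 0.73 = 0.0146365 m
Δh = 0.02565 + 0.0146365 = 0.0402865 m

Δh ≈ 0.0403 m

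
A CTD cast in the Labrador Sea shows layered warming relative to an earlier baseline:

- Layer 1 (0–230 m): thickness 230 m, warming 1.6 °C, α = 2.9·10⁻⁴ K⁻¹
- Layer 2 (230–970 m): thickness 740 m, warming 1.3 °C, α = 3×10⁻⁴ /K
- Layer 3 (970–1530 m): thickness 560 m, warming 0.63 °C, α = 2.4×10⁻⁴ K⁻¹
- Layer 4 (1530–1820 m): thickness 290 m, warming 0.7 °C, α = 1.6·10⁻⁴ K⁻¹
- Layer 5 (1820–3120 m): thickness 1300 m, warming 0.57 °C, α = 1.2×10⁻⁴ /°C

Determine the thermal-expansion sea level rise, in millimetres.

about 601 mm

0–230 m: 230 × 1.6 × 2.9×10⁻⁴ = 0.10672 m
230–970 m: 740 × 3×10⁻⁴ × 1.3 = 0.28860 m
0.63 × 560 × 2.4×10⁻⁴ = 0.084672 m
Layer 4: 290 × 0.7 × 1.6×10⁻⁴ = 0.03248 m
0.57 × 1.2×10⁻⁴ × 1300 = 0.08892 m
Δh = 0.10672 + 0.28860 + 0.084672 + 0.03248 + 0.08892 = 0.601392 m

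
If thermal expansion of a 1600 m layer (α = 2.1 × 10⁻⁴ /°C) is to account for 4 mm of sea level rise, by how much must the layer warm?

ΔT = Δh/(αH) = 0.004 / (2.1×10⁻⁴ × 1600) ≈ 0.01190 °C

about 0.0119 °C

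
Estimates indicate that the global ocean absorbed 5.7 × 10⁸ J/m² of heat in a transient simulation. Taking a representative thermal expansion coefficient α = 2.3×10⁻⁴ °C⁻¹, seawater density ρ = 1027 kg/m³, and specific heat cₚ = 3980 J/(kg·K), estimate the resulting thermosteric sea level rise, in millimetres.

Δh = αQ/(ρcₚ) = 2.3×10⁻⁴ × 5.7×10⁸ / (1027 × 3980) ≈ 0.032074 m

Δh ≈ 32.1 mm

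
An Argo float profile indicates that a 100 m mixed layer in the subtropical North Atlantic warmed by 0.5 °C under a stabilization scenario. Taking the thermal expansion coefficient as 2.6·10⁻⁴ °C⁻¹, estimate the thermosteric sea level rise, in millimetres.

Δh ≈ 13.0 mm

Δh = αΔT·H = 2.6×10⁻⁴ × 0.5 × 100 = 0.01300 m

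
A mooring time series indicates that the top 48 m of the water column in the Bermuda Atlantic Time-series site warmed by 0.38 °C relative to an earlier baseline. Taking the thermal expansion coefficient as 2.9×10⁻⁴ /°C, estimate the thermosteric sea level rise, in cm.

Δh = 0.529 cm

Δh = αΔT·H = 2.9×10⁻⁴ × 0.38 × 48 = 0.0052896 m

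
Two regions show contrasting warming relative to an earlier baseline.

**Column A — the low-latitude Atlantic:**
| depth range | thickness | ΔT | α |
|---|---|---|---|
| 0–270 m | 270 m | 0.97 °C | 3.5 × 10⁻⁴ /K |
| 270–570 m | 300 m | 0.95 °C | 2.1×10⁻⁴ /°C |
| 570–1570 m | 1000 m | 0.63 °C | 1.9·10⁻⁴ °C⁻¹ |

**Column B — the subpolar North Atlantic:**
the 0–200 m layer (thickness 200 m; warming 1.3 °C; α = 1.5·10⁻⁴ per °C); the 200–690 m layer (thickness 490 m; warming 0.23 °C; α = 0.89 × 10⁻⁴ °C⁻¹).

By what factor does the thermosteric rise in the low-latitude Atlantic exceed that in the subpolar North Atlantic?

≈ 5.5×

A Layer 1: 0.97 × 3.5×10⁻⁴ × 270 = 0.091665 m
A Layer 2: 0.95 × 2.1×10⁻⁴ × 300 = 0.05985 m
A Layer 3: 1000 × 0.63 × 1.9×10⁻⁴ = 0.11970 m
A total: 0.271215 m
B Layer 1: 1.5×10⁻⁴ × 1.3 × 200 = 0.03900 m
B 200–690 m: 490 × 0.89×10⁻⁴ × 0.23 = 0.0100303 m
B total: 0.0490303 m
Ratio: 0.271215 / 0.0490303 ≈ 5.532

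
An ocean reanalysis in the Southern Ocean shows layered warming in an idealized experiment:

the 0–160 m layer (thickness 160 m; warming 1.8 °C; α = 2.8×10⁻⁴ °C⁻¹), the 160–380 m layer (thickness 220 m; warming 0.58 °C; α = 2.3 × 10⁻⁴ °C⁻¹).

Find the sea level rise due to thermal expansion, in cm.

1.8 × 160 × 2.8×10⁻⁴ = 0.08064 m
Layer 2: 220 × 0.58 × 2.3×10⁻⁴ = 0.029348 m
Δh = 0.08064 + 0.029348 = 0.109988 m ≈ 11.0 cm

Δh = 11.0 cm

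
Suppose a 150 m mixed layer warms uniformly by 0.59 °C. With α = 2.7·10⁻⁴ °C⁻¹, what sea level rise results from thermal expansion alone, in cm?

about 2.39 cm

Δh = αΔT·H = 2.7×10⁻⁴ × 0.59 × 150 = 0.023895 m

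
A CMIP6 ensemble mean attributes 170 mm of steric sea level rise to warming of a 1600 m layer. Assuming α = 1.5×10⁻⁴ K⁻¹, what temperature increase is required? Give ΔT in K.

ΔT ≈ 0.708 K

ΔT = Δh/(αH) = 0.17 / (1.5×10⁻⁴ × 1600) ≈ 0.7083 K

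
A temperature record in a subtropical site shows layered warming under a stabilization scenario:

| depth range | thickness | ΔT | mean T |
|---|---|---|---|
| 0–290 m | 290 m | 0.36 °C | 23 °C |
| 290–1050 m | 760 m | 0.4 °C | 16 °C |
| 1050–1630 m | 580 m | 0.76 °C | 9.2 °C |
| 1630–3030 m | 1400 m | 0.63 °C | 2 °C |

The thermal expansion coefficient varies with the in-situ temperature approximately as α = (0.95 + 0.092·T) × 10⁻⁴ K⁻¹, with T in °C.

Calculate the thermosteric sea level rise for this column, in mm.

Layer 1: α = (0.95 + 0.092×23)×10⁻⁴ = 3.066×10⁻⁴ K⁻¹
Layer 2: α = (0.95 + 0.092×16)×10⁻⁴ = 2.422×10⁻⁴ K⁻¹
Layer 3: α = (0.95 + 0.092×9.2)×10⁻⁴ = 1.7964×10⁻⁴ K⁻¹
Layer 4: α = (0.95 + 0.092×2)×10⁻⁴ = 1.134×10⁻⁴ K⁻¹
0–290 m: 0.36 × 290 × 3.066×10⁻⁴ = 0.03200904 m
290–1050 m: 760 × 2.422×10⁻⁴ × 0.4 = 0.0736288 m
0.76 × 580 × 1.7964×10⁻⁴ = 0.079185312 m
Layer 4: 1.134×10⁻⁴ × 1400 × 0.63 = 0.1000188 m
Δh = 0.03200904 + 0.0736288 + 0.079185312 + 0.1000188 = 0.284841952 m

about 280 mm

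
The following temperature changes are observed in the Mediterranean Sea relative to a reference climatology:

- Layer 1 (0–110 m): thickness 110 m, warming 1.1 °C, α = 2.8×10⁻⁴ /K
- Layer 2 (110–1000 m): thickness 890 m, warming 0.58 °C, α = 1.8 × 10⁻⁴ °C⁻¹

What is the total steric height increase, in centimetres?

0–110 m: 2.8×10⁻⁴ × 110 × 1.1 = 0.03388 m
110–1000 m: 1.8×10⁻⁴ × 0.58 × 890 = 0.092916 m
Δh = 0.03388 + 0.092916 = 0.126796 m ≈ 13 cm

13 cm of thermosteric rise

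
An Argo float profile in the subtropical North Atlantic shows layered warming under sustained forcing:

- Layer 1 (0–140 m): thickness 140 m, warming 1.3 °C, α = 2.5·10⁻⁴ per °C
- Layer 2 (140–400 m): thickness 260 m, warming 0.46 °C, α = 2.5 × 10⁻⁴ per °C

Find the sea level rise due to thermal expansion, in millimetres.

0–140 m: 2.5×10⁻⁴ × 140 × 1.3 = 0.04550 m
Layer 2: 2.5×10⁻⁴ × 260 × 0.46 = 0.02990 m
Δh = 0.04550 + 0.02990 = 0.07540 m

about 75.4 mm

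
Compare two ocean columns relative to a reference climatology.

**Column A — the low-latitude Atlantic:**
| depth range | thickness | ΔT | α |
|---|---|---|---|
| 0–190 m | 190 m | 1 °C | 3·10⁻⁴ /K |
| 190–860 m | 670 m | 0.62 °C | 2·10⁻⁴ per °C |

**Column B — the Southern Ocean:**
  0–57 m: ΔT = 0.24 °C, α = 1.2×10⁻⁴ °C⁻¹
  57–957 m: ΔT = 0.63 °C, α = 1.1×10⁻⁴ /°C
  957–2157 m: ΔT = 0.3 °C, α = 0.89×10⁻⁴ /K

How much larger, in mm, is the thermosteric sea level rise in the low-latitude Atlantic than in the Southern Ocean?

A 0–190 m: 190 × 1 × 3×10⁻⁴ = 0.05700 m
A 190–860 m: 2×10⁻⁴ × 670 × 0.62 = 0.08308 m
A total: 0.14008 m
B Layer 1: 0.24 × 1.2×10⁻⁴ × 57 = 0.0016416 m
B 900 × 1.1×10⁻⁴ × 0.63 = 0.06237 m
B 0.89×10⁻⁴ × 0.3 × 1200 = 0.03204 m
B total: 0.0960516 m
Difference: 0.14008 − 0.0960516 = 0.0440284 m

Δh_A − Δh_B ≈ 44.0 mm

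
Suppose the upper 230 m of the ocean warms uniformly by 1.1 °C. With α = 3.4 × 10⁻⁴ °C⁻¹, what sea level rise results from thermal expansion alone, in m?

Δh = αΔT·H = 3.4×10⁻⁴ × 1.1 × 230 = 0.08602 m

about 0.086 m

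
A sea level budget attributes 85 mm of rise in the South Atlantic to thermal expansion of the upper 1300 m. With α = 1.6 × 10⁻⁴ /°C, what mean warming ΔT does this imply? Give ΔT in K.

ΔT = Δh/(αH) = 0.085 / (1.6×10⁻⁴ × 1300) ≈ 0.4087 K

0.41 K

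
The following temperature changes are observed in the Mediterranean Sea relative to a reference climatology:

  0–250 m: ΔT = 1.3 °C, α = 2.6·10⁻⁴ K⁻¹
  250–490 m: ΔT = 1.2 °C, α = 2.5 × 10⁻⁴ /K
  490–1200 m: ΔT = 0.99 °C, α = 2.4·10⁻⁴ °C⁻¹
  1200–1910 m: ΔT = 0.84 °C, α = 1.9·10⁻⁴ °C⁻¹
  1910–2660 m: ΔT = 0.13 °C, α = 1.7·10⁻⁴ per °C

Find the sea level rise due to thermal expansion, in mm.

455 mm of thermosteric rise

1.3 × 2.6×10⁻⁴ × 250 = 0.08450 m
240 × 1.2 × 2.5×10⁻⁴ = 0.07200 m
490–1200 m: 2.4×10⁻⁴ × 0.99 × 710 = 0.168696 m
Layer 4: 0.84 × 710 × 1.9×10⁻⁴ = 0.113316 m
0.13 × 750 × 1.7×10⁻⁴ = 0.016575 m
Δh = 0.08450 + 0.07200 + 0.168696 + 0.113316 + 0.016575 = 0.455087 m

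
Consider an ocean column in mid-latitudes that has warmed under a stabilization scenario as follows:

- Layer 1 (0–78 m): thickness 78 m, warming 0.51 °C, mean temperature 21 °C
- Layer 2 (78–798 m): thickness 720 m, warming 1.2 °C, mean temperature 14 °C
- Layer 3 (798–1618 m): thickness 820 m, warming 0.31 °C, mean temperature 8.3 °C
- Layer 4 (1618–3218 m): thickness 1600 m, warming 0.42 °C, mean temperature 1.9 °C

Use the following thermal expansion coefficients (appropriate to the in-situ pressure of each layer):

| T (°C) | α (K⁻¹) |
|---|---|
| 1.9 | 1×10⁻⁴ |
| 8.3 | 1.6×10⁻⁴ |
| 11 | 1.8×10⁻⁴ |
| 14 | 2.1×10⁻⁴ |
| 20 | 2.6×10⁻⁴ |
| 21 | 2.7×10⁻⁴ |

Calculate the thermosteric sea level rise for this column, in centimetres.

Δh = 30.0 cm

Layer 1 at 21 °C → α = 2.7×10⁻⁴ K⁻¹
Layer 2 at 14 °C → α = 2.1×10⁻⁴ K⁻¹
Layer 3 at 8.3 °C → α = 1.6×10⁻⁴ K⁻¹
Layer 4 at 1.9 °C → α = 1×10⁻⁴ K⁻¹
2.7×10⁻⁴ × 78 × 0.51 = 0.0107406 m
Layer 2: 1.2 × 720 × 2.1×10⁻⁴ = 0.18144 m
Layer 3: 820 × 1.6×10⁻⁴ × 0.31 = 0.040672 m
Layer 4: 1×10⁻⁴ × 1600 × 0.42 = 0.06720 m
Δh = 0.0107406 + 0.18144 + 0.040672 + 0.06720 = 0.3000526 m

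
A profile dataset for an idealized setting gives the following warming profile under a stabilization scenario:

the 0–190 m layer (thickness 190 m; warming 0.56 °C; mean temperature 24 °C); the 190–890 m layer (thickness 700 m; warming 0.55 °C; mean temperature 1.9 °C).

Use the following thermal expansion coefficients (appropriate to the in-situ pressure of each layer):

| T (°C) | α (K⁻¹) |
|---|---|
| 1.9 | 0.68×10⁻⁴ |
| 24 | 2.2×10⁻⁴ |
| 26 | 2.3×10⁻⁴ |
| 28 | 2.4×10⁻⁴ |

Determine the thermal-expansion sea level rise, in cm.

Δh ≈ 4.96 cm

Layer 1 at 24 °C → α = 2.2×10⁻⁴ K⁻¹
Layer 2 at 1.9 °C → α = 0.68×10⁻⁴ K⁻¹
0.56 × 2.2×10⁻⁴ × 190 = 0.023408 m
Layer 2: 0.68×10⁻⁴ × 0.55 × 700 = 0.02618 m
Δh = 0.023408 + 0.02618 = 0.049588 m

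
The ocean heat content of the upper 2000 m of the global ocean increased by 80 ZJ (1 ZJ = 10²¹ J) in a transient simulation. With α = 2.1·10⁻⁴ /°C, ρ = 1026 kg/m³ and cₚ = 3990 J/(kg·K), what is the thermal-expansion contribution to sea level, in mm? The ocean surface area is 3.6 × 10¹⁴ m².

about 11.4 mm

Per unit area: Q = 80×10²¹ / (3.6×10¹⁴) ≈ 2.222×10⁸ J/m²
Δh = αQ/(ρcₚ) = 2.1×10⁻⁴ × 2.222×10⁸ / (1026 × 3990) ≈ 0.011398 m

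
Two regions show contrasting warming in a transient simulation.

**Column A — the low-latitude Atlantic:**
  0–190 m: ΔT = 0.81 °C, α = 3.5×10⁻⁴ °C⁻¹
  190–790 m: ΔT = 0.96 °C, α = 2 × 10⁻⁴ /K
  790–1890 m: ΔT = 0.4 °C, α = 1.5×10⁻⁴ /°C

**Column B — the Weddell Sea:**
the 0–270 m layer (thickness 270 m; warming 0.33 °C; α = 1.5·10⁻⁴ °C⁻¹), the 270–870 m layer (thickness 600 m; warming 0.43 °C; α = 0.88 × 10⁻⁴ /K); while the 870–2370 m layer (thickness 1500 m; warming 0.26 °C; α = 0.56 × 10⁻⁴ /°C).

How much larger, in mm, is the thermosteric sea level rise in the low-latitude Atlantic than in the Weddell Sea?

Δh_A − Δh_B ≈ 180 mm

A Layer 1: 190 × 0.81 × 3.5×10⁻⁴ = 0.053865 m
A Layer 2: 0.96 × 600 × 2×10⁻⁴ = 0.11520 m
A 790–1890 m: 1100 × 1.5×10⁻⁴ × 0.4 = 0.06600 m
A total: 0.235065 m
B 0–270 m: 0.33 × 1.5×10⁻⁴ × 270 = 0.013365 m
B Layer 2: 600 × 0.43 × 0.88×10⁻⁴ = 0.022704 m
B 0.26 × 1500 × 0.56×10⁻⁴ = 0.02184 m
B total: 0.057909 m
Difference: 0.235065 − 0.057909 = 0.177156 m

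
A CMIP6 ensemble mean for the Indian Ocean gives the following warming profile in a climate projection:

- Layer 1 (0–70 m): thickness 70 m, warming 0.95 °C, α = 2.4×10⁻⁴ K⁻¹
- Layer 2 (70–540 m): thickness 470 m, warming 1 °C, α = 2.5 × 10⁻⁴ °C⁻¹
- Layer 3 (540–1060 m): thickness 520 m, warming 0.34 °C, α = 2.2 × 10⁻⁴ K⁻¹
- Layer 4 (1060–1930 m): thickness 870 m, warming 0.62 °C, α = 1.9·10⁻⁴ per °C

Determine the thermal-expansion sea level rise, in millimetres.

0.95 × 2.4×10⁻⁴ × 70 = 0.01596 m
Layer 2: 470 × 2.5×10⁻⁴ × 1 = 0.11750 m
Layer 3: 2.2×10⁻⁴ × 0.34 × 520 = 0.038896 m
Layer 4: 0.62 × 870 × 1.9×10⁻⁴ = 0.102486 m
Δh = 0.01596 + 0.11750 + 0.038896 + 0.102486 = 0.274842 m ≈ 275 mm

Δh = 275 mm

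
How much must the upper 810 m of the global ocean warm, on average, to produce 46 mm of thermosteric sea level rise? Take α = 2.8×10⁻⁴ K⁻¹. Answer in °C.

ΔT = Δh/(αH) = 0.046 / (2.8×10⁻⁴ × 810) ≈ 0.2028 °C

0.203 °C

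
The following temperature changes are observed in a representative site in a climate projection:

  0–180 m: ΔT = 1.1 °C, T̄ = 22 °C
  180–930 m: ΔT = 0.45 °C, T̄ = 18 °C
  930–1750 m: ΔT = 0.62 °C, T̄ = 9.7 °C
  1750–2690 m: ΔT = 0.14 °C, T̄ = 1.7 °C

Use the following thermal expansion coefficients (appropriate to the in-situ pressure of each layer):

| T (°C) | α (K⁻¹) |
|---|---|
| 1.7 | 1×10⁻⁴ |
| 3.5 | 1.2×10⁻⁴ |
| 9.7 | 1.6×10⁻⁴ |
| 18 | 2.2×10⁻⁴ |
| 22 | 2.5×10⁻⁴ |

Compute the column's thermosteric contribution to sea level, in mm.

Δh = 218 mm

Layer 1 at 22 °C → α = 2.5×10⁻⁴ K⁻¹
Layer 2 at 18 °C → α = 2.2×10⁻⁴ K⁻¹
Layer 3 at 9.7 °C → α = 1.6×10⁻⁴ K⁻¹
Layer 4 at 1.7 °C → α = 1×10⁻⁴ K⁻¹
Layer 1: 1.1 × 180 × 2.5×10⁻⁴ = 0.04950 m
0.45 × 2.2×10⁻⁴ × 750 = 0.07425 m
820 × 1.6×10⁻⁴ × 0.62 = 0.081344 m
Layer 4: 0.14 × 940 × 1×10⁻⁴ = 0.01316 m
Δh = 0.04950 + 0.07425 + 0.081344 + 0.01316 = 0.218254 m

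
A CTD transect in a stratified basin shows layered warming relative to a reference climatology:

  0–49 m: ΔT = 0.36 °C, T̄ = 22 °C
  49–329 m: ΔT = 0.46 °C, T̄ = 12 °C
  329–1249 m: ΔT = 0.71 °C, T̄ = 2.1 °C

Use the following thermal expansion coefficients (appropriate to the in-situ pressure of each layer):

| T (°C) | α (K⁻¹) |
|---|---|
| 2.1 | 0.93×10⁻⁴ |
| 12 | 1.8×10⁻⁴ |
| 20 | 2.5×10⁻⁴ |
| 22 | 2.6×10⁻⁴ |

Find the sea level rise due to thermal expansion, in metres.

0.0885 m of thermosteric rise

Layer 1 at 22 °C → α = 2.6×10⁻⁴ K⁻¹
Layer 2 at 12 °C → α = 1.8×10⁻⁴ K⁻¹
Layer 3 at 2.1 °C → α = 0.93×10⁻⁴ K⁻¹
0–49 m: 0.36 × 49 × 2.6×10⁻⁴ = 0.0045864 m
Layer 2: 1.8×10⁻⁴ × 0.46 × 280 = 0.023184 m
0.93×10⁻⁴ × 920 × 0.71 = 0.0607476 m
Δh = 0.0045864 + 0.023184 + 0.0607476 = 0.088518 m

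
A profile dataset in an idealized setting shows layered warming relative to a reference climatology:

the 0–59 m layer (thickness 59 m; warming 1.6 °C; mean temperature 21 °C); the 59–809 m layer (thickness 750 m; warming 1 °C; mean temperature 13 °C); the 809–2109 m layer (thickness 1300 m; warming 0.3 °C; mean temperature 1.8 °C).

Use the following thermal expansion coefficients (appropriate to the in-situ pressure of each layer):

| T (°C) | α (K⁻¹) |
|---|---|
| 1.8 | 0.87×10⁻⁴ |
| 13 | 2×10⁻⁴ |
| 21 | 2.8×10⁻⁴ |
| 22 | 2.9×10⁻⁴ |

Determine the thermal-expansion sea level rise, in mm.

Δh ≈ 210 mm

Layer 1 at 21 °C → α = 2.8×10⁻⁴ K⁻¹
Layer 2 at 13 °C → α = 2×10⁻⁴ K⁻¹
Layer 3 at 1.8 °C → α = 0.87×10⁻⁴ K⁻¹
0–59 m: 59 × 2.8×10⁻⁴ × 1.6 = 0.026432 m
750 × 2×10⁻⁴ × 1 = 0.15000 m
809–2109 m: 1300 × 0.3 × 0.87×10⁻⁴ = 0.03393 m
Δh = 0.026432 + 0.15000 + 0.03393 = 0.210362 m ≈ 210 mm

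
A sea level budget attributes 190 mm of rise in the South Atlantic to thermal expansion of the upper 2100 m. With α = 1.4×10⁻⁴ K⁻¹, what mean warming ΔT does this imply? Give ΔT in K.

ΔT ≈ 0.65 K

ΔT = Δh/(αH) = 0.19 / (1.4×10⁻⁴ × 2100) ≈ 0.6463 K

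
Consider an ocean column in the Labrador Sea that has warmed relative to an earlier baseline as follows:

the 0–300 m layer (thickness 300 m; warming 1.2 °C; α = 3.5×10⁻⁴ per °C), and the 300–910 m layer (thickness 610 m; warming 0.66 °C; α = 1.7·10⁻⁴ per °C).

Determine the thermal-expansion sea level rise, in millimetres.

Δh = 194 mm

Layer 1: 1.2 × 300 × 3.5×10⁻⁴ = 0.12600 m
Layer 2: 1.7×10⁻⁴ × 0.66 × 610 = 0.068442 m
Δh = 0.12600 + 0.068442 = 0.194442 m ≈ 194 mm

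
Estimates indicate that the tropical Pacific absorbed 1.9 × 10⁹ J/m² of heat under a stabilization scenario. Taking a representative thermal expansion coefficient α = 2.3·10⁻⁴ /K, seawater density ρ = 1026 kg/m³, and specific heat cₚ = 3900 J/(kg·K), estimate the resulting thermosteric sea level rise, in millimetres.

Δh = αQ/(ρcₚ) = 2.3×10⁻⁴ × 1.9×10⁹ / (1026 × 3900) ≈ 0.10921 m

Δh = 110 mm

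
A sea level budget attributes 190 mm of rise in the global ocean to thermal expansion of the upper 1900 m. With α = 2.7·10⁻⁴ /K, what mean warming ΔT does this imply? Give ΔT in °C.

ΔT ≈ 0.370 °C

ΔT = Δh/(αH) = 0.19 / (2.7×10⁻⁴ × 1900) ≈ 0.3704 °C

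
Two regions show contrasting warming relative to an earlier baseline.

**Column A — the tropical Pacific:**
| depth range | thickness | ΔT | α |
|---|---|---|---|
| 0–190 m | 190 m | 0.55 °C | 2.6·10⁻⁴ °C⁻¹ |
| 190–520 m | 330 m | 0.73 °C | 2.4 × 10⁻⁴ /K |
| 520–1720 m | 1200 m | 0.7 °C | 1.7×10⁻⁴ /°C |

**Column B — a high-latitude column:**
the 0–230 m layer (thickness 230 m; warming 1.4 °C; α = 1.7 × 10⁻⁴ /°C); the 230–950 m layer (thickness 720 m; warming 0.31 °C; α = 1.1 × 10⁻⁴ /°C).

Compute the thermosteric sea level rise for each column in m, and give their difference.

A Layer 1: 0.55 × 190 × 2.6×10⁻⁴ = 0.02717 m
A Layer 2: 2.4×10⁻⁴ × 330 × 0.73 = 0.057816 m
A Layer 3: 1.7×10⁻⁴ × 1200 × 0.7 = 0.14280 m
A total: 0.227786 m
B 0–230 m: 230 × 1.4 × 1.7×10⁻⁴ = 0.05474 m
B Layer 2: 1.1×10⁻⁴ × 720 × 0.31 = 0.024552 m
B total: 0.079292 m
Difference: 0.227786 − 0.079292 = 0.148494 m

A: 0.23 m; B: 0.079 m; difference 0.15 m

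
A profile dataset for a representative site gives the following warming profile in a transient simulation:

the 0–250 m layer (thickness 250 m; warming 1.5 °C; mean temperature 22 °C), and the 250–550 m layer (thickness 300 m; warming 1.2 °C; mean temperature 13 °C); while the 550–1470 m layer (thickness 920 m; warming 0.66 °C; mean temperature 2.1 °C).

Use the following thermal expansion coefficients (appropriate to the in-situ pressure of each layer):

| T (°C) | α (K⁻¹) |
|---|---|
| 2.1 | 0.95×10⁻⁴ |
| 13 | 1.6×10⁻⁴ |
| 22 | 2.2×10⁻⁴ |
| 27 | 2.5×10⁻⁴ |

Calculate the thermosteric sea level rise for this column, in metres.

Layer 1 at 22 °C → α = 2.2×10⁻⁴ K⁻¹
Layer 2 at 13 °C → α = 1.6×10⁻⁴ K⁻¹
Layer 3 at 2.1 °C → α = 0.95×10⁻⁴ K⁻¹
0–250 m: 250 × 2.2×10⁻⁴ × 1.5 = 0.08250 m
1.6×10⁻⁴ × 1.2 × 300 = 0.05760 m
Layer 3: 0.66 × 0.95×10⁻⁴ × 920 = 0.057684 m
Δh = 0.08250 + 0.05760 + 0.057684 = 0.197784 m

Δh = 0.198 m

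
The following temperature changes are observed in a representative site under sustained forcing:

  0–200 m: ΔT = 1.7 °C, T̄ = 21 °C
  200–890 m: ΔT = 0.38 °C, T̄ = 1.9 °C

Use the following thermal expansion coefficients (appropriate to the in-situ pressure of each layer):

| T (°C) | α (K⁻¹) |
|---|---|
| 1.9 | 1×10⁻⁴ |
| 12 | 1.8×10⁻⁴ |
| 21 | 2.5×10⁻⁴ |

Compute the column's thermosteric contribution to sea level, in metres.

Δh ≈ 0.111 m

Layer 1 at 21 °C → α = 2.5×10⁻⁴ K⁻¹
Layer 2 at 1.9 °C → α = 1×10⁻⁴ K⁻¹
Layer 1: 1.7 × 2.5×10⁻⁴ × 200 = 0.08500 m
200–890 m: 690 × 1×10⁻⁴ × 0.38 = 0.02622 m
Δh = 0.08500 + 0.02622 = 0.11122 m ≈ 0.111 m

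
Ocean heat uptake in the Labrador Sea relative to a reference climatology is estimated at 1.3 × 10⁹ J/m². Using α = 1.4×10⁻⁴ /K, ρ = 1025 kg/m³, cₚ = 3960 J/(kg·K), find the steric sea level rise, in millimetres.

44.8 mm

Δh = αQ/(ρcₚ) = 1.4×10⁻⁴ × 1.3×10⁹ / (1025 × 3960) ≈ 0.044839 m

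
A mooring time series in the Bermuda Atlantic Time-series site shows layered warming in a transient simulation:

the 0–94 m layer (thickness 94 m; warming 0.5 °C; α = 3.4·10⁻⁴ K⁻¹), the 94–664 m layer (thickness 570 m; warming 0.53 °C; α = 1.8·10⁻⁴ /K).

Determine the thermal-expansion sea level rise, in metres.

0–94 m: 3.4×10⁻⁴ × 94 × 0.5 = 0.01598 m
0.53 × 1.8×10⁻⁴ × 570 = 0.054378 m
Δh = 0.01598 + 0.054378 = 0.070358 m ≈ 0.0704 m

0.0704 m of thermosteric rise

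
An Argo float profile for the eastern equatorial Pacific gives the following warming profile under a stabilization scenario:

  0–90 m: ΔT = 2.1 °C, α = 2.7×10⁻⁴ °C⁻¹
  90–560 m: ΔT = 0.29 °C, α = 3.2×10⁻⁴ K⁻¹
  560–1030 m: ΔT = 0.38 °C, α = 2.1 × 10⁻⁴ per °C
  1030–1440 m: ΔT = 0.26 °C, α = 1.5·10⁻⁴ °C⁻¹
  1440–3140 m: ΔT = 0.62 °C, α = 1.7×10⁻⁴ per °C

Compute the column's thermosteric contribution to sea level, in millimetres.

0–90 m: 2.7×10⁻⁴ × 2.1 × 90 = 0.05103 m
470 × 3.2×10⁻⁴ × 0.29 = 0.043616 m
Layer 3: 470 × 2.1×10⁻⁴ × 0.38 = 0.037506 m
1.5×10⁻⁴ × 410 × 0.26 = 0.01599 m
Layer 5: 1700 × 0.62 × 1.7×10⁻⁴ = 0.17918 m
Δh = 0.05103 + 0.043616 + 0.037506 + 0.01599 + 0.17918 = 0.327322 m ≈ 330 mm

330 mm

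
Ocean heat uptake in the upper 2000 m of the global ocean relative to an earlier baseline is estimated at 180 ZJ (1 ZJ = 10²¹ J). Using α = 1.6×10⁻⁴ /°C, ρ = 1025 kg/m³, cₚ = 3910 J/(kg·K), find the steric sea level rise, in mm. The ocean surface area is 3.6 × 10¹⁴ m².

about 20.0 mm

Per unit area: Q = 180×10²¹ / (3.6×10¹⁴) = 5×10⁸ J/m²
Δh = αQ/(ρcₚ) = 1.6×10⁻⁴ × 5×10⁸ / (1025 × 3910) ≈ 0.019961 m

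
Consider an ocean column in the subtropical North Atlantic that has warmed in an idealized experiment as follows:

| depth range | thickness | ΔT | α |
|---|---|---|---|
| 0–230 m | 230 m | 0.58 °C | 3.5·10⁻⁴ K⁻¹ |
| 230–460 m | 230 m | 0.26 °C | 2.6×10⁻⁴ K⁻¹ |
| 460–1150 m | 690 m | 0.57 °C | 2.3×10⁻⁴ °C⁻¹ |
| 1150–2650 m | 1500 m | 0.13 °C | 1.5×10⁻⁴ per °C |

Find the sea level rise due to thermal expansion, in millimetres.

about 182 mm

0.58 × 230 × 3.5×10⁻⁴ = 0.04669 m
230 × 2.6×10⁻⁴ × 0.26 = 0.015548 m
Layer 3: 0.57 × 2.3×10⁻⁴ × 690 = 0.090459 m
1150–2650 m: 1500 × 1.5×10⁻⁴ × 0.13 = 0.02925 m
Δh = 0.04669 + 0.015548 + 0.090459 + 0.02925 = 0.181947 m ≈ 182 mm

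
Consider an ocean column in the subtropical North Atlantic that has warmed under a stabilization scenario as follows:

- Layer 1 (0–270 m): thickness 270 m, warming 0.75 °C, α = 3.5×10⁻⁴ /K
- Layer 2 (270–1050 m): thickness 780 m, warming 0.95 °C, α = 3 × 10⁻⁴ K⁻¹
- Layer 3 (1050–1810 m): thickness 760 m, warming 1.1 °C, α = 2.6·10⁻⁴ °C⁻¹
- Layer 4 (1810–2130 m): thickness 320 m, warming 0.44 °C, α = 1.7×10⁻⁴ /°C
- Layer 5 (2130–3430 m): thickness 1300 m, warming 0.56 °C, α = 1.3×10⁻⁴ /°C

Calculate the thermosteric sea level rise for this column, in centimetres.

Layer 1: 3.5×10⁻⁴ × 0.75 × 270 = 0.070875 m
0.95 × 780 × 3×10⁻⁴ = 0.22230 m
1050–1810 m: 1.1 × 2.6×10⁻⁴ × 760 = 0.21736 m
320 × 0.44 × 1.7×10⁻⁴ = 0.023936 m
1300 × 0.56 × 1.3×10⁻⁴ = 0.09464 m
Δh = 0.070875 + 0.22230 + 0.21736 + 0.023936 + 0.09464 = 0.629111 m

about 63 cm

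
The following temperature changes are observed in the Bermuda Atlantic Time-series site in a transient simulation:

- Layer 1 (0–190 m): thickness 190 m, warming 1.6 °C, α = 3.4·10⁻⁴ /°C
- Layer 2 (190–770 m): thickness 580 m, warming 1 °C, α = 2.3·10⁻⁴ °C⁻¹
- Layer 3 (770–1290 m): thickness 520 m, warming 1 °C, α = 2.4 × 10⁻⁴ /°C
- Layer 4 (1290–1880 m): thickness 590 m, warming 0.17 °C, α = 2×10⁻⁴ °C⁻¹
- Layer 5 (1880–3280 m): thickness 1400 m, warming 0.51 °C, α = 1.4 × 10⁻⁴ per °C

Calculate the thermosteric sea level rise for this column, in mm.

Δh ≈ 480 mm

1.6 × 190 × 3.4×10⁻⁴ = 0.10336 m
190–770 m: 580 × 2.3×10⁻⁴ × 1 = 0.13340 m
770–1290 m: 520 × 1 × 2.4×10⁻⁴ = 0.12480 m
1290–1880 m: 2×10⁻⁴ × 0.17 × 590 = 0.02006 m
Layer 5: 1400 × 1.4×10⁻⁴ × 0.51 = 0.09996 m
Δh = 0.10336 + 0.13340 + 0.12480 + 0.02006 + 0.09996 = 0.48158 m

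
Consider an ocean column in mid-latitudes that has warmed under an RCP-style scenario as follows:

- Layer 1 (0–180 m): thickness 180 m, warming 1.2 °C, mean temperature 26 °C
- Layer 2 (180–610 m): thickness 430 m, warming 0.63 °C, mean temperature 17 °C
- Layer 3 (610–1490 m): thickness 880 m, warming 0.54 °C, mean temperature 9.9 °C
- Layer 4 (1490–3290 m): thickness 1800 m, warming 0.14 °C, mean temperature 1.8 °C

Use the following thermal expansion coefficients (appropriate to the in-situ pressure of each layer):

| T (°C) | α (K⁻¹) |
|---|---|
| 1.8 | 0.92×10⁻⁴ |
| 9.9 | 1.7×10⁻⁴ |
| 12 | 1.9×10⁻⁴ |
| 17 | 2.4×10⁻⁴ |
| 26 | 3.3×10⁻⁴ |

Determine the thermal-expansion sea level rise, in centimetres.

24.0 cm

Layer 1 at 26 °C → α = 3.3×10⁻⁴ K⁻¹
Layer 2 at 17 °C → α = 2.4×10⁻⁴ K⁻¹
Layer 3 at 9.9 °C → α = 1.7×10⁻⁴ K⁻¹
Layer 4 at 1.8 °C → α = 0.92×10⁻⁴ K⁻¹
Layer 1: 180 × 1.2 × 3.3×10⁻⁴ = 0.07128 m
Layer 2: 2.4×10⁻⁴ × 0.63 × 430 = 0.065016 m
Layer 3: 1.7×10⁻⁴ × 0.54 × 880 = 0.080784 m
0.92×10⁻⁴ × 1800 × 0.14 = 0.023184 m
Δh = 0.07128 + 0.065016 + 0.080784 + 0.023184 = 0.240264 m ≈ 24.0 cm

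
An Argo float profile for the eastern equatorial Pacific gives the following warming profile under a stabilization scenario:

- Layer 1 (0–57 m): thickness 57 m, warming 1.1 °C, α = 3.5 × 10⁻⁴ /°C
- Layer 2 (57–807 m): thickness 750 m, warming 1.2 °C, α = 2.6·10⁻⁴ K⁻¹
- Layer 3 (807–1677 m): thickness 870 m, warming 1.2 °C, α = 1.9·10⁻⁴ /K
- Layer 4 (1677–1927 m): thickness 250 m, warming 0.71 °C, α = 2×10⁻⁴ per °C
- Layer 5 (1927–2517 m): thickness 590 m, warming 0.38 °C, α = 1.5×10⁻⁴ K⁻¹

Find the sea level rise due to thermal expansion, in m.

0–57 m: 1.1 × 3.5×10⁻⁴ × 57 = 0.021945 m
750 × 1.2 × 2.6×10⁻⁴ = 0.23400 m
Layer 3: 1.2 × 870 × 1.9×10⁻⁴ = 0.19836 m
1677–1927 m: 2×10⁻⁴ × 250 × 0.71 = 0.03550 m
1.5×10⁻⁴ × 590 × 0.38 = 0.03363 m
Δh = 0.021945 + 0.23400 + 0.19836 + 0.03550 + 0.03363 = 0.523435 m ≈ 0.523 m

0.523 m of thermosteric rise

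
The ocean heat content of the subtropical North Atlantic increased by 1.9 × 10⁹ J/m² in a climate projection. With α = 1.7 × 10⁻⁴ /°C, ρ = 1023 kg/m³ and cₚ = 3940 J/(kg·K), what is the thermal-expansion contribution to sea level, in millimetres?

about 80 mm

Δh = αQ/(ρcₚ) = 1.7×10⁻⁴ × 1.9×10⁹ / (1023 × 3940) ≈ 0.080137 m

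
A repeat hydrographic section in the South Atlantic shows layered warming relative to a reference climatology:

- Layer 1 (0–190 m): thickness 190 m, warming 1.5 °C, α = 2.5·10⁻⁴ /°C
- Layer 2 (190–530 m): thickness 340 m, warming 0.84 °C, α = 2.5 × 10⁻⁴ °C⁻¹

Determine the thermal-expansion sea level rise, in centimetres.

190 × 2.5×10⁻⁴ × 1.5 = 0.07125 m
Layer 2: 340 × 0.84 × 2.5×10⁻⁴ = 0.07140 m
Δh = 0.07125 + 0.07140 = 0.14265 m ≈ 14 cm

Δh ≈ 14 cm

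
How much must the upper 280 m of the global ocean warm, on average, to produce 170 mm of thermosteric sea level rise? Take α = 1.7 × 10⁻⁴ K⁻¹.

about 3.57 °C

ΔT = Δh/(αH) = 0.17 / (1.7×10⁻⁴ × 280) ≈ 3.571 °C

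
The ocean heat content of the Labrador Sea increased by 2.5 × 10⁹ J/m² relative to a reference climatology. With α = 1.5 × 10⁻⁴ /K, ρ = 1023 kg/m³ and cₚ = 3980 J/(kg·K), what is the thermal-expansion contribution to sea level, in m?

Δh = αQ/(ρcₚ) = 1.5×10⁻⁴ × 2.5×10⁹ / (1023 × 3980) ≈ 0.092103 m

0.0921 m of thermosteric rise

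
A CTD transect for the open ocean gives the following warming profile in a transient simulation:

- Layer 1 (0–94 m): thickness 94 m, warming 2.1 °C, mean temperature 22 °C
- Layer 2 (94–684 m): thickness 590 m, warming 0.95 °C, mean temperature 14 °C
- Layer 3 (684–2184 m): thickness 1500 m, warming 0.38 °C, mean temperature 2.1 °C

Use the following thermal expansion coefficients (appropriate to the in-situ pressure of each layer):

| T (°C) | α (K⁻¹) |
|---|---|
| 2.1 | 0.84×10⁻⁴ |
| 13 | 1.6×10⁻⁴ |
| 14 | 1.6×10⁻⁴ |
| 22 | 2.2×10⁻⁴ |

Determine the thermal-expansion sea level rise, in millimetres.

Layer 1 at 22 °C → α = 2.2×10⁻⁴ K⁻¹
Layer 2 at 14 °C → α = 1.6×10⁻⁴ K⁻¹
Layer 3 at 2.1 °C → α = 0.84×10⁻⁴ K⁻¹
Layer 1: 94 × 2.1 × 2.2×10⁻⁴ = 0.043428 m
590 × 1.6×10⁻⁴ × 0.95 = 0.08968 m
Layer 3: 0.38 × 0.84×10⁻⁴ × 1500 = 0.04788 m
Δh = 0.043428 + 0.08968 + 0.04788 = 0.180988 m

Δh = 181 mm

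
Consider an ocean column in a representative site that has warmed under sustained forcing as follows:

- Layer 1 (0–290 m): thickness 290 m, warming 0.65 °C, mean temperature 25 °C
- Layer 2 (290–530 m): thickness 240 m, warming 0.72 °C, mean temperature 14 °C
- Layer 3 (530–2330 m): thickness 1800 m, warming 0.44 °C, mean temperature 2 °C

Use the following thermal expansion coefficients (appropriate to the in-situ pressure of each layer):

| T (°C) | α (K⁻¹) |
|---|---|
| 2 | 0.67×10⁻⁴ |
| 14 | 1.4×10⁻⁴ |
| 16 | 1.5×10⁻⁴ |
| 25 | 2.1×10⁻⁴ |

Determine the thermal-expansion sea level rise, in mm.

Δh ≈ 117 mm

Layer 1 at 25 °C → α = 2.1×10⁻⁴ K⁻¹
Layer 2 at 14 °C → α = 1.4×10⁻⁴ K⁻¹
Layer 3 at 2 °C → α = 0.67×10⁻⁴ K⁻¹
2.1×10⁻⁴ × 0.65 × 290 = 0.039585 m
290–530 m: 0.72 × 240 × 1.4×10⁻⁴ = 0.024192 m
530–2330 m: 1800 × 0.44 × 0.67×10⁻⁴ = 0.053064 m
Δh = 0.039585 + 0.024192 + 0.053064 = 0.116841 m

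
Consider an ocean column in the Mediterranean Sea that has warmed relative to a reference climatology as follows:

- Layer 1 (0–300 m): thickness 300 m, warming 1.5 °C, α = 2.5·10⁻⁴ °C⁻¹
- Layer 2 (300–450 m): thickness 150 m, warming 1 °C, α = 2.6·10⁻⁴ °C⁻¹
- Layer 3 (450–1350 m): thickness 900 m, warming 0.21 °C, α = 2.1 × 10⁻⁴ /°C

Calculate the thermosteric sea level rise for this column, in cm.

0–300 m: 2.5×10⁻⁴ × 300 × 1.5 = 0.11250 m
1 × 2.6×10⁻⁴ × 150 = 0.03900 m
Layer 3: 900 × 2.1×10⁻⁴ × 0.21 = 0.03969 m
Δh = 0.11250 + 0.03900 + 0.03969 = 0.19119 m ≈ 19 cm

about 19 cm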